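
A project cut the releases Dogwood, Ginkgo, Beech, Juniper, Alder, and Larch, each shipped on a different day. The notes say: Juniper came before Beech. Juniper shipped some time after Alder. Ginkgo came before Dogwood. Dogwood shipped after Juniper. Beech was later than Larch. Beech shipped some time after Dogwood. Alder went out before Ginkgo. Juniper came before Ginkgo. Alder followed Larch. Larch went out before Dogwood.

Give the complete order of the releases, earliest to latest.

The constraints fix every adjacent pair, so only one ordering works:
Larch → Alder → Juniper → Ginkgo → Dogwood → Beech.

Larch, Alder, Juniper, Ginkgo, Dogwood, Beech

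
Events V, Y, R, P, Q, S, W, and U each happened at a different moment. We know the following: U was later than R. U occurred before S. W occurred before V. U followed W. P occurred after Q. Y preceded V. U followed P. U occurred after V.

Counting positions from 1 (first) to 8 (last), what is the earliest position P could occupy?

Q must come before P — 1 forced predecessor.
Nothing else is forced ahead of P, so its earliest slot is position 1 + 1 = 2.

2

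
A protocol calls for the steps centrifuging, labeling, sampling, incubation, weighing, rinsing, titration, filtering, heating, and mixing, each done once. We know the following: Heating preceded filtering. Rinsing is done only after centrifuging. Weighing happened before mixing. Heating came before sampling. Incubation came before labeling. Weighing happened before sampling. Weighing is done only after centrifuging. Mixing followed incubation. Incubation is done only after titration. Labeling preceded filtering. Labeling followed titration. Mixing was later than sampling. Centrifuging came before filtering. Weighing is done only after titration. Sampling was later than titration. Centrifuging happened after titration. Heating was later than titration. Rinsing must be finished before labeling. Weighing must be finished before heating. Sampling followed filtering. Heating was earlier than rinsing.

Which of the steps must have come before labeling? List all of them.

centrifuging, heating, incubation, rinsing, titration, weighing

Directly stated before labeling: incubation, rinsing, and titration.
Centrifuging reaches labeling via centrifuging → rinsing → labeling.
Heating reaches labeling via heating → rinsing → labeling.
Weighing reaches labeling via weighing → heating → rinsing → labeling.
No chain forces sampling (or any of the others) ahead of labeling.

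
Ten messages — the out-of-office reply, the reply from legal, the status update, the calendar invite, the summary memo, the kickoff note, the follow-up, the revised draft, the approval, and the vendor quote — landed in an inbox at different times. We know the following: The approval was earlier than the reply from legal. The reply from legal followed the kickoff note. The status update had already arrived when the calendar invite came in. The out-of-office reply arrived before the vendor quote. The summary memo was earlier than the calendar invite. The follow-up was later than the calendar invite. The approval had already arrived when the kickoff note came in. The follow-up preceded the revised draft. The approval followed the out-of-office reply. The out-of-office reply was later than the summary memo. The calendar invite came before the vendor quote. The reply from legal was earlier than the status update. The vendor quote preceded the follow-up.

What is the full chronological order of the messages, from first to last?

The constraints fix every adjacent pair, so only one ordering works:
the summary memo → the out-of-office reply → the approval → the kickoff note → the reply from legal → the status update → the calendar invite → the vendor quote → the follow-up → the revised draft.

the summary memo, the out-of-office reply, the approval, the kickoff note, the reply from legal, the status update, the calendar invite, the vendor quote, the follow-up, the revised draft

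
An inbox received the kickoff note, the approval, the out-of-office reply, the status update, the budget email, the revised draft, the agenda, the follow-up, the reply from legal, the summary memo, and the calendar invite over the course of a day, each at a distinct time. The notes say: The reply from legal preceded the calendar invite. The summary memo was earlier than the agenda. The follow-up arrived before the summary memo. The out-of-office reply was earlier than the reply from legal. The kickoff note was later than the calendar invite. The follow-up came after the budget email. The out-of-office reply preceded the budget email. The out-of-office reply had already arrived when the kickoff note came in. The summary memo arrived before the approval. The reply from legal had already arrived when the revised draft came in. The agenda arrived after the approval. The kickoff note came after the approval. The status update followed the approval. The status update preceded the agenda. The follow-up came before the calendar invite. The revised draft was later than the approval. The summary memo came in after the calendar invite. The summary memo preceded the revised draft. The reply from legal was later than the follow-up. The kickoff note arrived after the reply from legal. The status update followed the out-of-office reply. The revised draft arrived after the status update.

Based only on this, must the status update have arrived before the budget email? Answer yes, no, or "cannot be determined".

no

Tracing the constraints gives the budget email → the follow-up → the summary memo → the approval → the status update, so the budget email must come before the status update.
That means the status update cannot be before the budget email.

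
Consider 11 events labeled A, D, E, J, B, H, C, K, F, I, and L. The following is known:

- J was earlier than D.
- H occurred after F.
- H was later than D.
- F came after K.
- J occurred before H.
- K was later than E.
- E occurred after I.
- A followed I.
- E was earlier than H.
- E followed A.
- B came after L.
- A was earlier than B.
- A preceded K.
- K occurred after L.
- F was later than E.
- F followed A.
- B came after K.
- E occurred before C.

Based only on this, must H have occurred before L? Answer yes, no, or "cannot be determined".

Tracing the constraints gives L → K → F → H, so L must come before H.
That means H cannot be before L.

no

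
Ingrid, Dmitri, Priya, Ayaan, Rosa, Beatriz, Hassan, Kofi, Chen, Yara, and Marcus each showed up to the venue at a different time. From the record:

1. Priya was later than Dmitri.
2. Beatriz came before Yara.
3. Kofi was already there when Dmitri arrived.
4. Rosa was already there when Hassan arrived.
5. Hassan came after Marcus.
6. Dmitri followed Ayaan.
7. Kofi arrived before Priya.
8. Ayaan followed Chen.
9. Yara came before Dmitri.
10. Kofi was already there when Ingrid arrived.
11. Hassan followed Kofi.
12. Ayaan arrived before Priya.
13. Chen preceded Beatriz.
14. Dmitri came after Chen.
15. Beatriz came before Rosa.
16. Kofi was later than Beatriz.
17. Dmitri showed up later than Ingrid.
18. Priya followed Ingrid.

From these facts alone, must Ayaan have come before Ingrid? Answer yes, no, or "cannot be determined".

cannot be determined

No chain of stated constraints runs from Ayaan to Ingrid, and none runs from Ingrid to Ayaan either.
So the relative order of Ayaan and Ingrid is not fixed by the given facts.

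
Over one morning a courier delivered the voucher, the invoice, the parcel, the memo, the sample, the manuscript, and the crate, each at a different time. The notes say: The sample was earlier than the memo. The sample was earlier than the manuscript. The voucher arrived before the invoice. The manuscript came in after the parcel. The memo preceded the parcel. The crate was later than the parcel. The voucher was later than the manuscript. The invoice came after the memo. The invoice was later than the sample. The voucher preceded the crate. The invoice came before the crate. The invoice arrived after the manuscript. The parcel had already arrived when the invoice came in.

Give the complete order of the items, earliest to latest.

the sample, the memo, the parcel, the manuscript, the voucher, the invoice, the crate

The constraints fix every adjacent pair, so only one ordering works:
the sample → the memo → the parcel → the manuscript → the voucher → the invoice → the crate.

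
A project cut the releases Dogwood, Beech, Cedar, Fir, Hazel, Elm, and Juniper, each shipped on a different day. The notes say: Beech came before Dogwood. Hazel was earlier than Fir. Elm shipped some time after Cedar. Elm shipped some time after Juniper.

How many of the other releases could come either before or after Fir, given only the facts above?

5

Forced before Fir: Hazel.
That leaves Beech, Cedar, Dogwood, Elm, and Juniper with no forced order relative to Fir — 5.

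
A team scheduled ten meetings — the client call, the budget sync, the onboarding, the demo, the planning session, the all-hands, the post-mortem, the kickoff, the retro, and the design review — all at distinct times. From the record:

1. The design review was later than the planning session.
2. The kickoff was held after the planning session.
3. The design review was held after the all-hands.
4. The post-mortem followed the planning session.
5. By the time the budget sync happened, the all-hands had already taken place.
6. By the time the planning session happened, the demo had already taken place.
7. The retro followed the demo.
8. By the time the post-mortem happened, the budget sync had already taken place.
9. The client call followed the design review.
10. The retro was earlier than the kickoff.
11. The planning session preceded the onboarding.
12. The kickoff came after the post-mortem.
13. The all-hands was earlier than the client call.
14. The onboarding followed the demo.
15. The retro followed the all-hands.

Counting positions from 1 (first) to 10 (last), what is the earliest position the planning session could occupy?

2

The demo must come before the planning session — 1 forced predecessor.
Nothing else is forced ahead of the planning session, so its earliest slot is position 1 + 1 = 2.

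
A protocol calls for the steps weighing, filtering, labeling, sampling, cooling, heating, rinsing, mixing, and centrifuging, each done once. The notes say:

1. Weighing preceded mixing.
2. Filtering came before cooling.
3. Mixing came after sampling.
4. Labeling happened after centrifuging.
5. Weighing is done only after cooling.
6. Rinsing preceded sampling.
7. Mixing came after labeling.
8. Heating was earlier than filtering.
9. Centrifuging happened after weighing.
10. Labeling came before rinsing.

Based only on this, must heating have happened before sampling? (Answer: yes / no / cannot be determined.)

yes

Chain the constraints: heating → filtering → cooling → weighing → centrifuging → labeling → rinsing → sampling. Each link is directly stated, so heating comes before sampling.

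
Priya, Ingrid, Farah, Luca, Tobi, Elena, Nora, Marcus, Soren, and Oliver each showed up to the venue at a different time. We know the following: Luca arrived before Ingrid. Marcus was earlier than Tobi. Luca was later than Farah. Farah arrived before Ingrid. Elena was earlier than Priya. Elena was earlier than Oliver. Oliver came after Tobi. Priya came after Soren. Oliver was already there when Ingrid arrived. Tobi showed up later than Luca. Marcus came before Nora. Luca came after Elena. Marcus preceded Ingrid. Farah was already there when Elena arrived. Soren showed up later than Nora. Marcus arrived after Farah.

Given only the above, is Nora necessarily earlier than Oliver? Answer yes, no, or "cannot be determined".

No chain of stated constraints runs from Nora to Oliver, and none runs from Oliver to Nora either.
So the relative order of Nora and Oliver is not fixed by the given facts.

cannot be determined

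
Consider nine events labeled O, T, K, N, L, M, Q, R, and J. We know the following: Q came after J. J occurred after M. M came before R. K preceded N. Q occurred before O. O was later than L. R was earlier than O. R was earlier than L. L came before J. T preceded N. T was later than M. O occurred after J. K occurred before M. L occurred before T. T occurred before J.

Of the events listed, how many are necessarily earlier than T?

4

Directly stated before T: L and M.
K reaches T via K → M → T.
R reaches T via R → L → T.
That's K, L, M, and R — 4 in all.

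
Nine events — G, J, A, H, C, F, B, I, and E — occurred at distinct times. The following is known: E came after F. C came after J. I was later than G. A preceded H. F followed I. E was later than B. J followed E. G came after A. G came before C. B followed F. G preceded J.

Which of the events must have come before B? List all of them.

Directly stated before B: F.
A reaches B via A → G → I → F → B.
G reaches B via G → I → F → B.
I reaches B via I → F → B.

A, F, G, I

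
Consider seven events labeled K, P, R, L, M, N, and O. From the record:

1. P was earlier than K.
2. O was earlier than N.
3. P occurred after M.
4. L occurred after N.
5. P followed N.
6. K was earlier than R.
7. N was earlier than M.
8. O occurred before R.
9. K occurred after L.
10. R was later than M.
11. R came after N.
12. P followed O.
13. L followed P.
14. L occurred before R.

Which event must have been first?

O has a chain of constraints placing it before every other event, so O must be first.

O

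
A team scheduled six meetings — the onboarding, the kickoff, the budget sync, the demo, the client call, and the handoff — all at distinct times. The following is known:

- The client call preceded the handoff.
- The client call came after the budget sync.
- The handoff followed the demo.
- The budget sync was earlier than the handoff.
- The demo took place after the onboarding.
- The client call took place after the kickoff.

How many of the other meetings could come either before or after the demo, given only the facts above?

Forced before the demo: the onboarding; forced after the demo: the handoff.
That leaves the budget sync, the client call, and the kickoff with no forced order relative to the demo — 3.

3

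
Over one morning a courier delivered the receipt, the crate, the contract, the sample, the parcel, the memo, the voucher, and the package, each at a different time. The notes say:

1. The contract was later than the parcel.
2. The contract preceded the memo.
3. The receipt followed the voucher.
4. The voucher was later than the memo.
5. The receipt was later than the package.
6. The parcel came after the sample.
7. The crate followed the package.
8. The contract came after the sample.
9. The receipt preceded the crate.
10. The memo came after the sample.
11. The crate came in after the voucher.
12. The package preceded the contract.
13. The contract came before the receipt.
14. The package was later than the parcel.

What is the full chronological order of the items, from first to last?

The constraints fix every adjacent pair, so only one ordering works:
the sample → the parcel → the package → the contract → the memo → the voucher → the receipt → the crate.

the sample, the parcel, the package, the contract, the memo, the voucher, the receipt, the crate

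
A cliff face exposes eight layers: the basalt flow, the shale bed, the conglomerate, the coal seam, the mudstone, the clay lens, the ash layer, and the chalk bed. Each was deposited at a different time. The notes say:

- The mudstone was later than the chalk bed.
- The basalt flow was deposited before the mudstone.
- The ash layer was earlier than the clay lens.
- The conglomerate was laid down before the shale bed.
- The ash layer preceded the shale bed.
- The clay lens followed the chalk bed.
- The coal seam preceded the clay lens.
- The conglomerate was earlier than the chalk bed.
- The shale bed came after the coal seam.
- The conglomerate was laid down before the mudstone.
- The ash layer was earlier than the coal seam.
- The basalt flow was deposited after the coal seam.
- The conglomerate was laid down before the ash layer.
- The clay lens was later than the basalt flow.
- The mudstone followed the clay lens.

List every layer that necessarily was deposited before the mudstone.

the ash layer, the basalt flow, the chalk bed, the clay lens, the coal seam, the conglomerate

Directly stated before the mudstone: the basalt flow, the chalk bed, the clay lens, and the conglomerate.
The ash layer reaches the mudstone via the ash layer → the clay lens → the mudstone.
The coal seam reaches the mudstone via the coal seam → the basalt flow → the mudstone.
No chain forces the shale bed ahead of the mudstone.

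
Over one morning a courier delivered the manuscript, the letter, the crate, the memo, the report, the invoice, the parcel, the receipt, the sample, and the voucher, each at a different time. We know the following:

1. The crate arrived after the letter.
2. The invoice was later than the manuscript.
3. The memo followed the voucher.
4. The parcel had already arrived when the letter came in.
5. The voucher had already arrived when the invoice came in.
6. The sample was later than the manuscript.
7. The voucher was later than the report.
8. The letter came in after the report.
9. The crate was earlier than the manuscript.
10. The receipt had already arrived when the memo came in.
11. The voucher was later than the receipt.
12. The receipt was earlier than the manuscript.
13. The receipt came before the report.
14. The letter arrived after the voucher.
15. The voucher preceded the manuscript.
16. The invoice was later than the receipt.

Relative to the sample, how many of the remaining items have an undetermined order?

2

Forced before the sample: the crate, the letter, the manuscript, the parcel, the receipt, the report, and the voucher.
That leaves the invoice and the memo with no forced order relative to the sample — 2.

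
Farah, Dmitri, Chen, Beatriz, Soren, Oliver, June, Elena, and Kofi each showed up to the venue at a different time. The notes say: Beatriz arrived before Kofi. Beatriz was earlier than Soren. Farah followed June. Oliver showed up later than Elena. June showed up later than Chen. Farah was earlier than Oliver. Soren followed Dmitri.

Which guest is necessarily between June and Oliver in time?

Farah

Tracing the constraints gives June → Farah → Oliver, so Farah sits after June and before Oliver.
No other guest is forced both after June and before Oliver.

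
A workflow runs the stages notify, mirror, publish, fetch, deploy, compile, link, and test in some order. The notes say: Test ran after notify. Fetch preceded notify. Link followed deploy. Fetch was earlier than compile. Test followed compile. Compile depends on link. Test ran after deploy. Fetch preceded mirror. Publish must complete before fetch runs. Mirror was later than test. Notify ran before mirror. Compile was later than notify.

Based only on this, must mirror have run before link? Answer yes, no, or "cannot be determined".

Tracing the constraints gives link → compile → test → mirror, so link must come before mirror.
That means mirror cannot be before link.

no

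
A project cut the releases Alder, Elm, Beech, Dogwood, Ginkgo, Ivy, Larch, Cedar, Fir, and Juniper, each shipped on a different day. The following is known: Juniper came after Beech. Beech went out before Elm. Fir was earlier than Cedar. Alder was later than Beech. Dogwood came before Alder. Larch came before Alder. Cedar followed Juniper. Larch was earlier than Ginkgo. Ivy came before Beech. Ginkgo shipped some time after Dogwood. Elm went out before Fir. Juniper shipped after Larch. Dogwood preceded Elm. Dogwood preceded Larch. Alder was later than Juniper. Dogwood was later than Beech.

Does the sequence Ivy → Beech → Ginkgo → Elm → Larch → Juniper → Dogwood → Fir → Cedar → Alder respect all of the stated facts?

The constraints require Dogwood before Ginkgo, but in the proposed sequence Ginkgo appears ahead of Dogwood. That one violation is enough.

no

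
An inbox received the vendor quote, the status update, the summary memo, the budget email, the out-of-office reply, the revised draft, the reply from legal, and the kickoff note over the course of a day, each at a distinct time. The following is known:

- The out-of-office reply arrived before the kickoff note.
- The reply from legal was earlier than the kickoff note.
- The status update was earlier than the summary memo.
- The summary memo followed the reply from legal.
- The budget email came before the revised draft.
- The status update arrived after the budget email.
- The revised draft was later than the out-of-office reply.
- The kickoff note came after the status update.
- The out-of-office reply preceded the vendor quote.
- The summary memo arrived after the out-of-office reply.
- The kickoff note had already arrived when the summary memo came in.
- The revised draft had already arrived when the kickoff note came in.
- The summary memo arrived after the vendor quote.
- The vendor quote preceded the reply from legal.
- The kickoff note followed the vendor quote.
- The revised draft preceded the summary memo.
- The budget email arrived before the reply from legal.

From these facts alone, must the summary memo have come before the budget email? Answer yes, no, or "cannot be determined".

no

Tracing the constraints gives the budget email → the revised draft → the summary memo, so the budget email must come before the summary memo.
That means the summary memo cannot be before the budget email.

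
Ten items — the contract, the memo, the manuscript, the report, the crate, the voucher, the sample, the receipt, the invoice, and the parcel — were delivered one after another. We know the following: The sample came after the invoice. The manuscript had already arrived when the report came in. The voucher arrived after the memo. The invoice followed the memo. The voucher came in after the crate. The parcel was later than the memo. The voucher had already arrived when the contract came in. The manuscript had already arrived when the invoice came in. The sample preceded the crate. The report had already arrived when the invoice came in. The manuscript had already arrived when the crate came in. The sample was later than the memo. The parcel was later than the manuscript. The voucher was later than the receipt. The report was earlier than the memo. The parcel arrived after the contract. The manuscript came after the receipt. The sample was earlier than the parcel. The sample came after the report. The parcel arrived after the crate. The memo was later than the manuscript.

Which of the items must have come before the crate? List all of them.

Directly stated before the crate: the manuscript and the sample.
The invoice reaches the crate via the invoice → the sample → the crate.
The memo reaches the crate via the memo → the sample → the crate.
The receipt reaches the crate via the receipt → the manuscript → the crate.
Likewise the report reaches the crate by chaining the stated constraints.

the invoice, the manuscript, the memo, the receipt, the report, the sample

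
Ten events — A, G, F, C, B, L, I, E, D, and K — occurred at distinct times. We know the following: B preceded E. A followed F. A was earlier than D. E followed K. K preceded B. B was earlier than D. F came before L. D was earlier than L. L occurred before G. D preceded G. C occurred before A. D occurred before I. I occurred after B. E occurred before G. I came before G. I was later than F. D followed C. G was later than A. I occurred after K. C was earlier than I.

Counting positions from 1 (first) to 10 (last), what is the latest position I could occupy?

I must come before G — 1 event forced after it.
Everything else can be placed before I in some valid order, so I can sit as late as position 10 − 1 = 9.

9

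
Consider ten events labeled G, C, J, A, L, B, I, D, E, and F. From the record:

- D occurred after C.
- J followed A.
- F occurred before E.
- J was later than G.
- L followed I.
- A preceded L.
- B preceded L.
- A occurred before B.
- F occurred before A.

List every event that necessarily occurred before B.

A, F

Directly stated before B: A.
F reaches B via F → A → B.
No chain forces E (or any of the others) ahead of B.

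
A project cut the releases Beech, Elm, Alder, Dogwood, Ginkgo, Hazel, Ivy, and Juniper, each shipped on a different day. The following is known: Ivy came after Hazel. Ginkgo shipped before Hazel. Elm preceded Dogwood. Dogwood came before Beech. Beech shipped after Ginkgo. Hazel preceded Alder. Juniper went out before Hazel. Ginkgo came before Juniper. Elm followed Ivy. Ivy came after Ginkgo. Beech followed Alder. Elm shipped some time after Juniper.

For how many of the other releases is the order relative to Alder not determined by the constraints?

Forced before Alder: Ginkgo, Hazel, and Juniper; forced after Alder: Beech.
That leaves Dogwood, Elm, and Ivy with no forced order relative to Alder — 3.

3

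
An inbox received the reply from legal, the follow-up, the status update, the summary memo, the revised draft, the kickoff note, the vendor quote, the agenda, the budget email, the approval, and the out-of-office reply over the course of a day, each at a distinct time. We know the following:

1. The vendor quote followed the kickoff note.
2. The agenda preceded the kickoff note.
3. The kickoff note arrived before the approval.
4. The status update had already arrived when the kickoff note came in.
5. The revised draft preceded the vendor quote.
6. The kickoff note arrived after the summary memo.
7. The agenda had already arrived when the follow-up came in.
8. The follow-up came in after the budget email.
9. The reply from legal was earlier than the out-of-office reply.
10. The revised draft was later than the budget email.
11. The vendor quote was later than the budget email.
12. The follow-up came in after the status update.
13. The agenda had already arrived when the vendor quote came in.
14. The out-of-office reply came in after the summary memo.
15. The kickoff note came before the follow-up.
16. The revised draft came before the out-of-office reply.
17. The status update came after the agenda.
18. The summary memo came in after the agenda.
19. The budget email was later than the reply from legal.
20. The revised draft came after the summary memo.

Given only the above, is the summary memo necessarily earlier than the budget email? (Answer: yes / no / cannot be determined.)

cannot be determined

No chain of stated constraints runs from the summary memo to the budget email, and none runs from the budget email to the summary memo either.
So the relative order of the summary memo and the budget email is not fixed by the given facts.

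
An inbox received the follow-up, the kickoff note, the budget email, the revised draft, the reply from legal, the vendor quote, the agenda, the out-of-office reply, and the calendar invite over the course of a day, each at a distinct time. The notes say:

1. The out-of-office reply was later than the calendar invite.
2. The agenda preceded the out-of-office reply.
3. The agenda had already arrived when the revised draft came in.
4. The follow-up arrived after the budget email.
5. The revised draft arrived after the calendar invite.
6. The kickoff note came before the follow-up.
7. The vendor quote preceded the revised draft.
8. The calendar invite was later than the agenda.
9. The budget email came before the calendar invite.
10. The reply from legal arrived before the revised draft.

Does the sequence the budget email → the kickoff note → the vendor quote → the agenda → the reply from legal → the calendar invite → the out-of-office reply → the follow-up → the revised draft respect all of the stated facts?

Check each stated constraint against the proposed order — e.g. the kickoff note is ahead of the follow-up; the budget email is ahead of the follow-up. Every pair is in the required order; nothing is violated.

yes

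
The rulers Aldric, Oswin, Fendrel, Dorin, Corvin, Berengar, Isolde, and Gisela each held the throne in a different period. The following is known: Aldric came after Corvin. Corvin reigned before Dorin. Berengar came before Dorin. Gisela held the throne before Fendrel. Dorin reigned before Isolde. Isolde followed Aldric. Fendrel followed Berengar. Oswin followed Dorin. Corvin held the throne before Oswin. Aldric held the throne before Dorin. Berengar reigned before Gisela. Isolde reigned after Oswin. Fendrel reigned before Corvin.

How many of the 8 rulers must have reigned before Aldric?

Directly stated before Aldric: Corvin.
Berengar reaches Aldric via Berengar → Fendrel → Corvin → Aldric.
Fendrel reaches Aldric via Fendrel → Corvin → Aldric.
Gisela reaches Aldric via Gisela → Fendrel → Corvin → Aldric.
No chain forces Dorin (or any of the others) ahead of Aldric.
That's Berengar, Corvin, Fendrel, and Gisela — 4 in all.

4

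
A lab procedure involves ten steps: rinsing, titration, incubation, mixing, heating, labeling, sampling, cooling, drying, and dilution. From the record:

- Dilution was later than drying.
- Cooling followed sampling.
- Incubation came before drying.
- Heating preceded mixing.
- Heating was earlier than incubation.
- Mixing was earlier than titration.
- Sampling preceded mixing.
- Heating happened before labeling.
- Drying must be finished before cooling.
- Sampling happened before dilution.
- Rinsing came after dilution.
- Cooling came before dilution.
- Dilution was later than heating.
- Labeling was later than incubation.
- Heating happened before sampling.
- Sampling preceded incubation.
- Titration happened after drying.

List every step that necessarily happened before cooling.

drying, heating, incubation, sampling

Directly stated before cooling: drying and sampling.
Heating reaches cooling via heating → sampling → cooling.
Incubation reaches cooling via incubation → drying → cooling.
No chain forces mixing (or any of the others) ahead of cooling.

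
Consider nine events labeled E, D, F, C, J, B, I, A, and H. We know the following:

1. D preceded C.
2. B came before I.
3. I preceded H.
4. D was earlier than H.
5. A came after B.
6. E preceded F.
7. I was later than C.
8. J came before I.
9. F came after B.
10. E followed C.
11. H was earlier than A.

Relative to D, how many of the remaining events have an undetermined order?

2

Forced after D: A, C, E, F, H, and I.
That leaves B and J with no forced order relative to D — 2.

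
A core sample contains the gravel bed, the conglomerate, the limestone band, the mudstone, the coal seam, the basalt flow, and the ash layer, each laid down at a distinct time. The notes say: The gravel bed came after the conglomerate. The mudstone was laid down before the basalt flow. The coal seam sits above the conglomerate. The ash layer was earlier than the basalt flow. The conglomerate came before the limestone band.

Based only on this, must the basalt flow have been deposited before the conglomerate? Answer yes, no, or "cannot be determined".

cannot be determined

No chain of stated constraints runs from the basalt flow to the conglomerate, and none runs from the conglomerate to the basalt flow either.
So the relative order of the basalt flow and the conglomerate is not fixed by the given facts.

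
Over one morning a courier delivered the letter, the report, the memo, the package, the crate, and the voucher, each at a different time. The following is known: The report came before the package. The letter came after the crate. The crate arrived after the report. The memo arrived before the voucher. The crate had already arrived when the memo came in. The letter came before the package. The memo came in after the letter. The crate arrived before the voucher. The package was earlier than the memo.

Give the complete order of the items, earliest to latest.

The constraints fix every adjacent pair, so only one ordering works:
the report → the crate → the letter → the package → the memo → the voucher.

the report, the crate, the letter, the package, the memo, the voucher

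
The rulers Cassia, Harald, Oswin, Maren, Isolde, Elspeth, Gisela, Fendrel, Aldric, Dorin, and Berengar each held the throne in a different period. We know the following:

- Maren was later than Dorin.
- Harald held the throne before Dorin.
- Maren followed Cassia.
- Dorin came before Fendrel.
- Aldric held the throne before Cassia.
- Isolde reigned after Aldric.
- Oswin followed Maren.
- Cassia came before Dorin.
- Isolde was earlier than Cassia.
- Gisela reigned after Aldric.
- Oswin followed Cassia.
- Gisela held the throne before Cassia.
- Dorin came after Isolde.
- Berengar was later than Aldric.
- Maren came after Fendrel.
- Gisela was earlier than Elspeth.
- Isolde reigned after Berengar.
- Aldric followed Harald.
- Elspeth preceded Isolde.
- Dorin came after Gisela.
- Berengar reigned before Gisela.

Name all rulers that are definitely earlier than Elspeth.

Directly stated before Elspeth: Gisela.
Aldric reaches Elspeth via Aldric → Gisela → Elspeth.
Berengar reaches Elspeth via Berengar → Gisela → Elspeth.
Harald reaches Elspeth via Harald → Aldric → Gisela → Elspeth.
No chain forces Cassia (or any of the others) ahead of Elspeth.

Aldric, Berengar, Gisela, Harald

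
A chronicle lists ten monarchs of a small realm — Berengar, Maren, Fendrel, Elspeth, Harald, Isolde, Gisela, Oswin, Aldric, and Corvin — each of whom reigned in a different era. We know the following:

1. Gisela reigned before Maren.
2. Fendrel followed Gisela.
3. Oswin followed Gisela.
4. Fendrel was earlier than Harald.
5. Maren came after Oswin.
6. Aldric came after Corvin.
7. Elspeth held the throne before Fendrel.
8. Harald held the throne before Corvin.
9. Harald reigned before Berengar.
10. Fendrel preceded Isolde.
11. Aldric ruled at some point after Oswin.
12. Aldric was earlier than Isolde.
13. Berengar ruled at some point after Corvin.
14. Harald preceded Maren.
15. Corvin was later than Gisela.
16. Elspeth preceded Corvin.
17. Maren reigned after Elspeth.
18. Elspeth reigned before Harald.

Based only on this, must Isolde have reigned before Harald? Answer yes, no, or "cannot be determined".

no

Tracing the constraints gives Harald → Corvin → Aldric → Isolde, so Harald must come before Isolde.
That means Isolde cannot be before Harald.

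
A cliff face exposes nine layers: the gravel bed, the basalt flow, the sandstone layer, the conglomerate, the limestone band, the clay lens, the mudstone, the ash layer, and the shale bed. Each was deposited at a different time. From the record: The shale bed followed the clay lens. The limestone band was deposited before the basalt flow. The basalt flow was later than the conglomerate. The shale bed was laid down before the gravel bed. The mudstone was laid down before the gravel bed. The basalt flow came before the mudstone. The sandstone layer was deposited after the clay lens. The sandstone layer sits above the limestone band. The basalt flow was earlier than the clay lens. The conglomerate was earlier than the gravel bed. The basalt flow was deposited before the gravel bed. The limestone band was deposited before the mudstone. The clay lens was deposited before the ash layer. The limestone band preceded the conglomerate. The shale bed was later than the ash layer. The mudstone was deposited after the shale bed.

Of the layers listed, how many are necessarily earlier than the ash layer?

4

Directly stated before the ash layer: the clay lens.
The basalt flow reaches the ash layer via the basalt flow → the clay lens → the ash layer.
The conglomerate reaches the ash layer via the conglomerate → the basalt flow → the clay lens → the ash layer.
The limestone band reaches the ash layer via the limestone band → the basalt flow → the clay lens → the ash layer.
That's the basalt flow, the clay lens, the conglomerate, and the limestone band — 4 in all.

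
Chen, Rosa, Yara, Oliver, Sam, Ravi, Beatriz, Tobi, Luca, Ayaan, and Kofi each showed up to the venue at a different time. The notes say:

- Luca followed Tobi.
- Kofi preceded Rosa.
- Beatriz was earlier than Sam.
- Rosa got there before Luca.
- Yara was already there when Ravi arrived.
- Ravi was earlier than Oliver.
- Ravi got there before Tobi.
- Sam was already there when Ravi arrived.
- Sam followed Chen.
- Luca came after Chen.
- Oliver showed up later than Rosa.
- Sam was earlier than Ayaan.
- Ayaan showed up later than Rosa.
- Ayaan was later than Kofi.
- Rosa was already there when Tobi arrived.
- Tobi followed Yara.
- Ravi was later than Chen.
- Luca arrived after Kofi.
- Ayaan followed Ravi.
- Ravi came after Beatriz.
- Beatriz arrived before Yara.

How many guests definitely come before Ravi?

4

Directly stated before Ravi: Beatriz, Chen, Sam, and Yara.
No chain forces Rosa (or any of the others) ahead of Ravi.
That's Beatriz, Chen, Sam, and Yara — 4 in all.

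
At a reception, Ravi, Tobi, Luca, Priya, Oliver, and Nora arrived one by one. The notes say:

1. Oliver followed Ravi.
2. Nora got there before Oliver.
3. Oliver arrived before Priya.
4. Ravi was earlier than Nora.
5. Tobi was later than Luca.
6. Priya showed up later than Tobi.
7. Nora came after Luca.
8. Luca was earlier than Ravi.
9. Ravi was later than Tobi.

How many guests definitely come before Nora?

Directly stated before Nora: Luca and Ravi.
Tobi reaches Nora via Tobi → Ravi → Nora.
No chain forces Priya (or any of the others) ahead of Nora.
That's Luca, Ravi, and Tobi — 3 in all.

3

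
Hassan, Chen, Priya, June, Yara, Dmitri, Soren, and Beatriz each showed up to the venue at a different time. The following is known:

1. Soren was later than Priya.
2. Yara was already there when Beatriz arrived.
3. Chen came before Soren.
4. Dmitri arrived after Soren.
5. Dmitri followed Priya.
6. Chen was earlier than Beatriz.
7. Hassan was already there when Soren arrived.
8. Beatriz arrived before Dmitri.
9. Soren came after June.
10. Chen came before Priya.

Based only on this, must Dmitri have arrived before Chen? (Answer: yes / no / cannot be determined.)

Tracing the constraints gives Chen → Soren → Dmitri, so Chen must come before Dmitri.
That means Dmitri cannot be before Chen.

no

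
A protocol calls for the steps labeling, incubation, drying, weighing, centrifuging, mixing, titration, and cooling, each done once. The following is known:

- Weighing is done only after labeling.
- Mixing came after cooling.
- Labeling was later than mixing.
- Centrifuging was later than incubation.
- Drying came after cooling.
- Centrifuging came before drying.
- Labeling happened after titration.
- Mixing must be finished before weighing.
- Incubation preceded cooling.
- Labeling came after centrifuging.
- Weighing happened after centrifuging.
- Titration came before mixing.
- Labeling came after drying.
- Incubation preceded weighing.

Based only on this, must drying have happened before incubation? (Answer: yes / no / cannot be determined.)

Tracing the constraints gives incubation → cooling → drying, so incubation must come before drying.
That means drying cannot be before incubation.

no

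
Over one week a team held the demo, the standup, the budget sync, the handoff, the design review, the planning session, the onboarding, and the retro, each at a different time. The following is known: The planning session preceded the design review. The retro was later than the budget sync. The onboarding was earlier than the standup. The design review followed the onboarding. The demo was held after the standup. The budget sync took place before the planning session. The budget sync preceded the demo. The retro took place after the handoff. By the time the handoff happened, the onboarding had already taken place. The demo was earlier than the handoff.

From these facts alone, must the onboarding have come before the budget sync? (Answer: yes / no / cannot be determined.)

cannot be determined

No chain of stated constraints runs from the onboarding to the budget sync, and none runs from the budget sync to the onboarding either.
So the relative order of the onboarding and the budget sync is not fixed by the given facts.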